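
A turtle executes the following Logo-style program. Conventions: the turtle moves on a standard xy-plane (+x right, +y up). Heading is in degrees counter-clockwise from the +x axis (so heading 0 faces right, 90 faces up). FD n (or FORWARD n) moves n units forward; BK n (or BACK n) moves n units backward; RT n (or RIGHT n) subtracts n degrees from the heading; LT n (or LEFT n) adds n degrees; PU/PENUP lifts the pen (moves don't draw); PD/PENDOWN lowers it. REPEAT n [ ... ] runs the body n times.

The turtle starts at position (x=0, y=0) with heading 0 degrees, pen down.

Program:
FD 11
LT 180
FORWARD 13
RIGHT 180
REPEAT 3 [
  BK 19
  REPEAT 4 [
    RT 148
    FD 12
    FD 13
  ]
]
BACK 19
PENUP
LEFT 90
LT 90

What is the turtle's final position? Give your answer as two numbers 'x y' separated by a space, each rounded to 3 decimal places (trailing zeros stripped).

Executing turtle program step by step:
Start: pos=(0,0), heading=0, pen down
FD 11: (0,0) -> (11,0) [heading=0, draw]
LT 180: heading 0 -> 180
FD 13: (11,0) -> (-2,0) [heading=180, draw]
RT 180: heading 180 -> 0
REPEAT 3 [
  -- iteration 1/3 --
  BK 19: (-2,0) -> (-21,0) [heading=0, draw]
  REPEAT 4 [
    -- iteration 1/4 --
    RT 148: heading 0 -> 212
    FD 12: (-21,0) -> (-31.177,-6.359) [heading=212, draw]
    FD 13: (-31.177,-6.359) -> (-42.201,-13.248) [heading=212, draw]
    -- iteration 2/4 --
    RT 148: heading 212 -> 64
    FD 12: (-42.201,-13.248) -> (-36.941,-2.462) [heading=64, draw]
    FD 13: (-36.941,-2.462) -> (-31.242,9.222) [heading=64, draw]
    -- iteration 3/4 --
    RT 148: heading 64 -> 276
    FD 12: (-31.242,9.222) -> (-29.988,-2.712) [heading=276, draw]
    FD 13: (-29.988,-2.712) -> (-28.629,-15.641) [heading=276, draw]
    -- iteration 4/4 --
    RT 148: heading 276 -> 128
    FD 12: (-28.629,-15.641) -> (-36.017,-6.185) [heading=128, draw]
    FD 13: (-36.017,-6.185) -> (-44.02,4.059) [heading=128, draw]
  ]
  -- iteration 2/3 --
  BK 19: (-44.02,4.059) -> (-32.323,-10.913) [heading=128, draw]
  REPEAT 4 [
    -- iteration 1/4 --
    RT 148: heading 128 -> 340
    FD 12: (-32.323,-10.913) -> (-21.046,-15.017) [heading=340, draw]
    FD 13: (-21.046,-15.017) -> (-8.83,-19.464) [heading=340, draw]
    -- iteration 2/4 --
    RT 148: heading 340 -> 192
    FD 12: (-8.83,-19.464) -> (-20.568,-21.959) [heading=192, draw]
    FD 13: (-20.568,-21.959) -> (-33.284,-24.661) [heading=192, draw]
    -- iteration 3/4 --
    RT 148: heading 192 -> 44
    FD 12: (-33.284,-24.661) -> (-24.652,-16.326) [heading=44, draw]
    FD 13: (-24.652,-16.326) -> (-15.301,-7.295) [heading=44, draw]
    -- iteration 4/4 --
    RT 148: heading 44 -> 256
    FD 12: (-15.301,-7.295) -> (-18.204,-18.938) [heading=256, draw]
    FD 13: (-18.204,-18.938) -> (-21.349,-31.552) [heading=256, draw]
  ]
  -- iteration 3/3 --
  BK 19: (-21.349,-31.552) -> (-16.752,-13.117) [heading=256, draw]
  REPEAT 4 [
    -- iteration 1/4 --
    RT 148: heading 256 -> 108
    FD 12: (-16.752,-13.117) -> (-20.46,-1.704) [heading=108, draw]
    FD 13: (-20.46,-1.704) -> (-24.478,10.66) [heading=108, draw]
    -- iteration 2/4 --
    RT 148: heading 108 -> 320
    FD 12: (-24.478,10.66) -> (-15.285,2.946) [heading=320, draw]
    FD 13: (-15.285,2.946) -> (-5.326,-5.41) [heading=320, draw]
    -- iteration 3/4 --
    RT 148: heading 320 -> 172
    FD 12: (-5.326,-5.41) -> (-17.21,-3.74) [heading=172, draw]
    FD 13: (-17.21,-3.74) -> (-30.083,-1.931) [heading=172, draw]
    -- iteration 4/4 --
    RT 148: heading 172 -> 24
    FD 12: (-30.083,-1.931) -> (-19.121,2.95) [heading=24, draw]
    FD 13: (-19.121,2.95) -> (-7.244,8.238) [heading=24, draw]
  ]
]
BK 19: (-7.244,8.238) -> (-24.602,0.51) [heading=24, draw]
PU: pen up
LT 90: heading 24 -> 114
LT 90: heading 114 -> 204
Final: pos=(-24.602,0.51), heading=204, 30 segment(s) drawn

Answer: -24.602 0.51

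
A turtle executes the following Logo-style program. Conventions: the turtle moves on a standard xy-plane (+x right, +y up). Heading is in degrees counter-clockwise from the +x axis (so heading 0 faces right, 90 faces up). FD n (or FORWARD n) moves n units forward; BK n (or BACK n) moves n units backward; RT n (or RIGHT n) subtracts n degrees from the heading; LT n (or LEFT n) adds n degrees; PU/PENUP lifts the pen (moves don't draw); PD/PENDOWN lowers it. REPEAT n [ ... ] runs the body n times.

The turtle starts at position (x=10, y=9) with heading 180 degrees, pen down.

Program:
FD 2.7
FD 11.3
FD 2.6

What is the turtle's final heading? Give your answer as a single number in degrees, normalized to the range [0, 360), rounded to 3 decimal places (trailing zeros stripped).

Answer: 180

Derivation:
Executing turtle program step by step:
Start: pos=(10,9), heading=180, pen down
FD 2.7: (10,9) -> (7.3,9) [heading=180, draw]
FD 11.3: (7.3,9) -> (-4,9) [heading=180, draw]
FD 2.6: (-4,9) -> (-6.6,9) [heading=180, draw]
Final: pos=(-6.6,9), heading=180, 3 segment(s) drawn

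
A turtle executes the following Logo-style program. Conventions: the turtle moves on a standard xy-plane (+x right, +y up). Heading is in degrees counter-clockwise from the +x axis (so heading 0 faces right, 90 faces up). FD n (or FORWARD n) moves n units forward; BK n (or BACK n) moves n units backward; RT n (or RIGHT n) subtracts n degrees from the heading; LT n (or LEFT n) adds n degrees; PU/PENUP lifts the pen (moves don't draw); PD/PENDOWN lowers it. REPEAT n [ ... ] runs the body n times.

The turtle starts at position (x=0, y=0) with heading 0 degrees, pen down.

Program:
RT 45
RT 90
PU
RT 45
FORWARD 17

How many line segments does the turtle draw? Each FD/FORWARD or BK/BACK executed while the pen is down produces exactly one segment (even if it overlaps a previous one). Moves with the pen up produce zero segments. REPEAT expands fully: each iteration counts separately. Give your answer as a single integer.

Executing turtle program step by step:
Start: pos=(0,0), heading=0, pen down
RT 45: heading 0 -> 315
RT 90: heading 315 -> 225
PU: pen up
RT 45: heading 225 -> 180
FD 17: (0,0) -> (-17,0) [heading=180, move]
Final: pos=(-17,0), heading=180, 0 segment(s) drawn
Segments drawn: 0

Answer: 0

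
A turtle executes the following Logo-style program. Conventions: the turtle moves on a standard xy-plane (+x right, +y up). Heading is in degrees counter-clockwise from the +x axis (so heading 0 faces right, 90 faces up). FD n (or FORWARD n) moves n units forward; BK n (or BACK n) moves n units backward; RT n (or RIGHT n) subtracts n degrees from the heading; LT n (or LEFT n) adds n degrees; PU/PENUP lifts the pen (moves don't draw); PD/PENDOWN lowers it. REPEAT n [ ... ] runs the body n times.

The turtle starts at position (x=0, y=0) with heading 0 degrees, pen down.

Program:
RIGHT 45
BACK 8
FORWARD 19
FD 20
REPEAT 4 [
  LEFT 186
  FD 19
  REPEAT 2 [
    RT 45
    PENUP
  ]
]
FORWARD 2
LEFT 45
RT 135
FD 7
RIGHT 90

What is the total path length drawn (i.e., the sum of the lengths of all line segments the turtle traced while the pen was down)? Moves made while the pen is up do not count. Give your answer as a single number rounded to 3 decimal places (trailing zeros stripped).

Answer: 66

Derivation:
Executing turtle program step by step:
Start: pos=(0,0), heading=0, pen down
RT 45: heading 0 -> 315
BK 8: (0,0) -> (-5.657,5.657) [heading=315, draw]
FD 19: (-5.657,5.657) -> (7.778,-7.778) [heading=315, draw]
FD 20: (7.778,-7.778) -> (21.92,-21.92) [heading=315, draw]
REPEAT 4 [
  -- iteration 1/4 --
  LT 186: heading 315 -> 141
  FD 19: (21.92,-21.92) -> (7.155,-9.963) [heading=141, draw]
  REPEAT 2 [
    -- iteration 1/2 --
    RT 45: heading 141 -> 96
    PU: pen up
    -- iteration 2/2 --
    RT 45: heading 96 -> 51
    PU: pen up
  ]
  -- iteration 2/4 --
  LT 186: heading 51 -> 237
  FD 19: (7.155,-9.963) -> (-3.194,-25.898) [heading=237, move]
  REPEAT 2 [
    -- iteration 1/2 --
    RT 45: heading 237 -> 192
    PU: pen up
    -- iteration 2/2 --
    RT 45: heading 192 -> 147
    PU: pen up
  ]
  -- iteration 3/4 --
  LT 186: heading 147 -> 333
  FD 19: (-3.194,-25.898) -> (13.736,-34.524) [heading=333, move]
  REPEAT 2 [
    -- iteration 1/2 --
    RT 45: heading 333 -> 288
    PU: pen up
    -- iteration 2/2 --
    RT 45: heading 288 -> 243
    PU: pen up
  ]
  -- iteration 4/4 --
  LT 186: heading 243 -> 69
  FD 19: (13.736,-34.524) -> (20.545,-16.786) [heading=69, move]
  REPEAT 2 [
    -- iteration 1/2 --
    RT 45: heading 69 -> 24
    PU: pen up
    -- iteration 2/2 --
    RT 45: heading 24 -> 339
    PU: pen up
  ]
]
FD 2: (20.545,-16.786) -> (22.412,-17.502) [heading=339, move]
LT 45: heading 339 -> 24
RT 135: heading 24 -> 249
FD 7: (22.412,-17.502) -> (19.903,-24.038) [heading=249, move]
RT 90: heading 249 -> 159
Final: pos=(19.903,-24.038), heading=159, 4 segment(s) drawn

Segment lengths:
  seg 1: (0,0) -> (-5.657,5.657), length = 8
  seg 2: (-5.657,5.657) -> (7.778,-7.778), length = 19
  seg 3: (7.778,-7.778) -> (21.92,-21.92), length = 20
  seg 4: (21.92,-21.92) -> (7.155,-9.963), length = 19
Total = 66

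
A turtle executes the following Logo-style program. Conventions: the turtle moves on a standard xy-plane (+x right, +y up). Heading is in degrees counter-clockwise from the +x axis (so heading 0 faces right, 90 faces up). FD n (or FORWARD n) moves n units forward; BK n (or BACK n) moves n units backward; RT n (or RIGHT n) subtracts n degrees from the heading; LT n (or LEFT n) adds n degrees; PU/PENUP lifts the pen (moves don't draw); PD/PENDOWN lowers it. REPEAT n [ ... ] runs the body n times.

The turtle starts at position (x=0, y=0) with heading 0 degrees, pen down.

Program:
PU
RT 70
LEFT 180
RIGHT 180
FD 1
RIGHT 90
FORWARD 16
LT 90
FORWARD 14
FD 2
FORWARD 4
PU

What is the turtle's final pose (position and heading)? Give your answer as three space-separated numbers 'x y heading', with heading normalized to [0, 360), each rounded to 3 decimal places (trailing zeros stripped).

Answer: -7.853 -25.206 290

Derivation:
Executing turtle program step by step:
Start: pos=(0,0), heading=0, pen down
PU: pen up
RT 70: heading 0 -> 290
LT 180: heading 290 -> 110
RT 180: heading 110 -> 290
FD 1: (0,0) -> (0.342,-0.94) [heading=290, move]
RT 90: heading 290 -> 200
FD 16: (0.342,-0.94) -> (-14.693,-6.412) [heading=200, move]
LT 90: heading 200 -> 290
FD 14: (-14.693,-6.412) -> (-9.905,-19.568) [heading=290, move]
FD 2: (-9.905,-19.568) -> (-9.221,-21.447) [heading=290, move]
FD 4: (-9.221,-21.447) -> (-7.853,-25.206) [heading=290, move]
PU: pen up
Final: pos=(-7.853,-25.206), heading=290, 0 segment(s) drawn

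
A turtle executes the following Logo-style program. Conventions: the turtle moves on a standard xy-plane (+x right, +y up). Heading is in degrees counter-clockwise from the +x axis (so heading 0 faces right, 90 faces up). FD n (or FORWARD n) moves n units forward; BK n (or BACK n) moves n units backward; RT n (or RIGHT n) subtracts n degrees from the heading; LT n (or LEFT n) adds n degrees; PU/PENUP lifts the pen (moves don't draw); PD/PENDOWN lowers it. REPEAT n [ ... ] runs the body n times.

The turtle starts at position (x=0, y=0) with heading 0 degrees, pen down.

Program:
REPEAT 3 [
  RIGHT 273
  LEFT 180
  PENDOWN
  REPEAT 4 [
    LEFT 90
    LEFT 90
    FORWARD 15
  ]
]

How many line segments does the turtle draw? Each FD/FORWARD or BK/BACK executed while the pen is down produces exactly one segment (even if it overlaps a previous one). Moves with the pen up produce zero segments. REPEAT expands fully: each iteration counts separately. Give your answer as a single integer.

Executing turtle program step by step:
Start: pos=(0,0), heading=0, pen down
REPEAT 3 [
  -- iteration 1/3 --
  RT 273: heading 0 -> 87
  LT 180: heading 87 -> 267
  PD: pen down
  REPEAT 4 [
    -- iteration 1/4 --
    LT 90: heading 267 -> 357
    LT 90: heading 357 -> 87
    FD 15: (0,0) -> (0.785,14.979) [heading=87, draw]
    -- iteration 2/4 --
    LT 90: heading 87 -> 177
    LT 90: heading 177 -> 267
    FD 15: (0.785,14.979) -> (0,0) [heading=267, draw]
    -- iteration 3/4 --
    LT 90: heading 267 -> 357
    LT 90: heading 357 -> 87
    FD 15: (0,0) -> (0.785,14.979) [heading=87, draw]
    -- iteration 4/4 --
    LT 90: heading 87 -> 177
    LT 90: heading 177 -> 267
    FD 15: (0.785,14.979) -> (0,0) [heading=267, draw]
  ]
  -- iteration 2/3 --
  RT 273: heading 267 -> 354
  LT 180: heading 354 -> 174
  PD: pen down
  REPEAT 4 [
    -- iteration 1/4 --
    LT 90: heading 174 -> 264
    LT 90: heading 264 -> 354
    FD 15: (0,0) -> (14.918,-1.568) [heading=354, draw]
    -- iteration 2/4 --
    LT 90: heading 354 -> 84
    LT 90: heading 84 -> 174
    FD 15: (14.918,-1.568) -> (0,0) [heading=174, draw]
    -- iteration 3/4 --
    LT 90: heading 174 -> 264
    LT 90: heading 264 -> 354
    FD 15: (0,0) -> (14.918,-1.568) [heading=354, draw]
    -- iteration 4/4 --
    LT 90: heading 354 -> 84
    LT 90: heading 84 -> 174
    FD 15: (14.918,-1.568) -> (0,0) [heading=174, draw]
  ]
  -- iteration 3/3 --
  RT 273: heading 174 -> 261
  LT 180: heading 261 -> 81
  PD: pen down
  REPEAT 4 [
    -- iteration 1/4 --
    LT 90: heading 81 -> 171
    LT 90: heading 171 -> 261
    FD 15: (0,0) -> (-2.347,-14.815) [heading=261, draw]
    -- iteration 2/4 --
    LT 90: heading 261 -> 351
    LT 90: heading 351 -> 81
    FD 15: (-2.347,-14.815) -> (0,0) [heading=81, draw]
    -- iteration 3/4 --
    LT 90: heading 81 -> 171
    LT 90: heading 171 -> 261
    FD 15: (0,0) -> (-2.347,-14.815) [heading=261, draw]
    -- iteration 4/4 --
    LT 90: heading 261 -> 351
    LT 90: heading 351 -> 81
    FD 15: (-2.347,-14.815) -> (0,0) [heading=81, draw]
  ]
]
Final: pos=(0,0), heading=81, 12 segment(s) drawn
Segments drawn: 12

Answer: 12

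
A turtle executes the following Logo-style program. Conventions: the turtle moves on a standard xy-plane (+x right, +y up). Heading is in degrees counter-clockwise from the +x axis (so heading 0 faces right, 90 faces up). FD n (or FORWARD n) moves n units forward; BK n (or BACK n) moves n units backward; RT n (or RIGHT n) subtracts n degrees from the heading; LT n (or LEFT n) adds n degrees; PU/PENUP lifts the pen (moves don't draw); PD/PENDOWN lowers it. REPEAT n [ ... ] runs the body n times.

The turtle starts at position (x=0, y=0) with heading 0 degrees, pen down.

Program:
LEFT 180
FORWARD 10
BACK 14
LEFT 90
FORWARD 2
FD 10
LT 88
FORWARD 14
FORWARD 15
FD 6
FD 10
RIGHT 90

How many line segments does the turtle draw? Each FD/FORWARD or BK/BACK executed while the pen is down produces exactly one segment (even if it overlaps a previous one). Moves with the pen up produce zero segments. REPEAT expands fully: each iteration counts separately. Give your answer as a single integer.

Answer: 8

Derivation:
Executing turtle program step by step:
Start: pos=(0,0), heading=0, pen down
LT 180: heading 0 -> 180
FD 10: (0,0) -> (-10,0) [heading=180, draw]
BK 14: (-10,0) -> (4,0) [heading=180, draw]
LT 90: heading 180 -> 270
FD 2: (4,0) -> (4,-2) [heading=270, draw]
FD 10: (4,-2) -> (4,-12) [heading=270, draw]
LT 88: heading 270 -> 358
FD 14: (4,-12) -> (17.991,-12.489) [heading=358, draw]
FD 15: (17.991,-12.489) -> (32.982,-13.012) [heading=358, draw]
FD 6: (32.982,-13.012) -> (38.979,-13.221) [heading=358, draw]
FD 10: (38.979,-13.221) -> (48.973,-13.57) [heading=358, draw]
RT 90: heading 358 -> 268
Final: pos=(48.973,-13.57), heading=268, 8 segment(s) drawn
Segments drawn: 8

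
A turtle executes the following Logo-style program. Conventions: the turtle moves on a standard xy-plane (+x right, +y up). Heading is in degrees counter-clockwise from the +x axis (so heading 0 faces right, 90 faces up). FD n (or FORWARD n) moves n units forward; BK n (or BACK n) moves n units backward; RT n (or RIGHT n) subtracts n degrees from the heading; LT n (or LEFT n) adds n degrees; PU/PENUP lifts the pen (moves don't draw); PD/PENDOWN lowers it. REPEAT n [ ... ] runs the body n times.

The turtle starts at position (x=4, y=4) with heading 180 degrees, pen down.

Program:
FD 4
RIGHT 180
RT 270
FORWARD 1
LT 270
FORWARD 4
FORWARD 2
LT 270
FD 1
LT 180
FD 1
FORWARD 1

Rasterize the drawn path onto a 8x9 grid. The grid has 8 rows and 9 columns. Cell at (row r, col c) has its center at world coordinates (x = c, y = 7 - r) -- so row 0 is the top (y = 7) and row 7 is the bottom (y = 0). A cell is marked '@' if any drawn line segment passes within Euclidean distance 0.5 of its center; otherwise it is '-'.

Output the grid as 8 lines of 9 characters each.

Segment 0: (4,4) -> (0,4)
Segment 1: (0,4) -> (-0,5)
Segment 2: (-0,5) -> (4,5)
Segment 3: (4,5) -> (6,5)
Segment 4: (6,5) -> (6,4)
Segment 5: (6,4) -> (6,5)
Segment 6: (6,5) -> (6,6)

Answer: ---------
------@--
@@@@@@@--
@@@@@-@--
---------
---------
---------
---------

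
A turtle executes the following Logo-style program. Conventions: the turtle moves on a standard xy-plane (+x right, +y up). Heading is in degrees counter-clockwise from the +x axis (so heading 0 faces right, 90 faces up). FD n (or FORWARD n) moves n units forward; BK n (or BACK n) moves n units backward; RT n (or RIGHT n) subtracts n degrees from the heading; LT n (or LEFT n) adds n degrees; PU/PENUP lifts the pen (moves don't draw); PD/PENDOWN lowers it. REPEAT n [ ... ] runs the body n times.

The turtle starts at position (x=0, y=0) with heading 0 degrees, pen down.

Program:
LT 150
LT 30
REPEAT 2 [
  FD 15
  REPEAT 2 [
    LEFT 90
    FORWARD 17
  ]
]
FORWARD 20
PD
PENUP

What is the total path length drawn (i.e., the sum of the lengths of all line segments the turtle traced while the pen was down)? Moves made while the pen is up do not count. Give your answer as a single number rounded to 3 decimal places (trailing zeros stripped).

Executing turtle program step by step:
Start: pos=(0,0), heading=0, pen down
LT 150: heading 0 -> 150
LT 30: heading 150 -> 180
REPEAT 2 [
  -- iteration 1/2 --
  FD 15: (0,0) -> (-15,0) [heading=180, draw]
  REPEAT 2 [
    -- iteration 1/2 --
    LT 90: heading 180 -> 270
    FD 17: (-15,0) -> (-15,-17) [heading=270, draw]
    -- iteration 2/2 --
    LT 90: heading 270 -> 0
    FD 17: (-15,-17) -> (2,-17) [heading=0, draw]
  ]
  -- iteration 2/2 --
  FD 15: (2,-17) -> (17,-17) [heading=0, draw]
  REPEAT 2 [
    -- iteration 1/2 --
    LT 90: heading 0 -> 90
    FD 17: (17,-17) -> (17,0) [heading=90, draw]
    -- iteration 2/2 --
    LT 90: heading 90 -> 180
    FD 17: (17,0) -> (0,0) [heading=180, draw]
  ]
]
FD 20: (0,0) -> (-20,0) [heading=180, draw]
PD: pen down
PU: pen up
Final: pos=(-20,0), heading=180, 7 segment(s) drawn

Segment lengths:
  seg 1: (0,0) -> (-15,0), length = 15
  seg 2: (-15,0) -> (-15,-17), length = 17
  seg 3: (-15,-17) -> (2,-17), length = 17
  seg 4: (2,-17) -> (17,-17), length = 15
  seg 5: (17,-17) -> (17,0), length = 17
  seg 6: (17,0) -> (0,0), length = 17
  seg 7: (0,0) -> (-20,0), length = 20
Total = 118

Answer: 118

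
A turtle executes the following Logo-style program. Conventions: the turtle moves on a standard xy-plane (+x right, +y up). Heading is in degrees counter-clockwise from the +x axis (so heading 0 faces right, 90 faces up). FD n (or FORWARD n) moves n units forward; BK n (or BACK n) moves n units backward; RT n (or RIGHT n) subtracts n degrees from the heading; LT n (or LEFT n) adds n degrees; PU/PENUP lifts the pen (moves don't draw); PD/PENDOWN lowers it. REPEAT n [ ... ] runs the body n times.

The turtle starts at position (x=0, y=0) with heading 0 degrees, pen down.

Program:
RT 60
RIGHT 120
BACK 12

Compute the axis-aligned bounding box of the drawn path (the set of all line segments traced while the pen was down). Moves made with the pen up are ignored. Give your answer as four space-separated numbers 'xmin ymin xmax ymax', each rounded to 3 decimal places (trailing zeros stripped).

Executing turtle program step by step:
Start: pos=(0,0), heading=0, pen down
RT 60: heading 0 -> 300
RT 120: heading 300 -> 180
BK 12: (0,0) -> (12,0) [heading=180, draw]
Final: pos=(12,0), heading=180, 1 segment(s) drawn

Segment endpoints: x in {0, 12}, y in {0, 0}
xmin=0, ymin=0, xmax=12, ymax=0

Answer: 0 0 12 0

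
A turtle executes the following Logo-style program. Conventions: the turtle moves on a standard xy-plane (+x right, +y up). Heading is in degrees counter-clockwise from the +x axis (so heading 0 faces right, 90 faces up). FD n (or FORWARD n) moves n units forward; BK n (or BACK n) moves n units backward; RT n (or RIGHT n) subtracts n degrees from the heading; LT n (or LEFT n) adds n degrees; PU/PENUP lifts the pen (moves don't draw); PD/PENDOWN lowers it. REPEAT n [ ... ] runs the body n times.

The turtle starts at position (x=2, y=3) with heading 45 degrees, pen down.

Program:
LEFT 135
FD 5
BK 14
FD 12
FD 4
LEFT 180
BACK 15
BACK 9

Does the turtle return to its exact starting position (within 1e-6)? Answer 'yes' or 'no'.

Answer: no

Derivation:
Executing turtle program step by step:
Start: pos=(2,3), heading=45, pen down
LT 135: heading 45 -> 180
FD 5: (2,3) -> (-3,3) [heading=180, draw]
BK 14: (-3,3) -> (11,3) [heading=180, draw]
FD 12: (11,3) -> (-1,3) [heading=180, draw]
FD 4: (-1,3) -> (-5,3) [heading=180, draw]
LT 180: heading 180 -> 0
BK 15: (-5,3) -> (-20,3) [heading=0, draw]
BK 9: (-20,3) -> (-29,3) [heading=0, draw]
Final: pos=(-29,3), heading=0, 6 segment(s) drawn

Start position: (2, 3)
Final position: (-29, 3)
Distance = 31; >= 1e-6 -> NOT closed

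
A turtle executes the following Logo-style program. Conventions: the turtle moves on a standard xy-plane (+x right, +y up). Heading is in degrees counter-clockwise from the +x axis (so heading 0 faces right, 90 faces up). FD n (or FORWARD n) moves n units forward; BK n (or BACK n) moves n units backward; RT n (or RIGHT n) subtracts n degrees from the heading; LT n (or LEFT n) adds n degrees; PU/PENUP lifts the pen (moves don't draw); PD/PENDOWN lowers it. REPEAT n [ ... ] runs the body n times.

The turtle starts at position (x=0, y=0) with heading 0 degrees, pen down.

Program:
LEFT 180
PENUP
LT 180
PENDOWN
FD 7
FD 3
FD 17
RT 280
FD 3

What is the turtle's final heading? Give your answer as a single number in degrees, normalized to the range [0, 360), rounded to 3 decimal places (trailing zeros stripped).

Answer: 80

Derivation:
Executing turtle program step by step:
Start: pos=(0,0), heading=0, pen down
LT 180: heading 0 -> 180
PU: pen up
LT 180: heading 180 -> 0
PD: pen down
FD 7: (0,0) -> (7,0) [heading=0, draw]
FD 3: (7,0) -> (10,0) [heading=0, draw]
FD 17: (10,0) -> (27,0) [heading=0, draw]
RT 280: heading 0 -> 80
FD 3: (27,0) -> (27.521,2.954) [heading=80, draw]
Final: pos=(27.521,2.954), heading=80, 4 segment(s) drawn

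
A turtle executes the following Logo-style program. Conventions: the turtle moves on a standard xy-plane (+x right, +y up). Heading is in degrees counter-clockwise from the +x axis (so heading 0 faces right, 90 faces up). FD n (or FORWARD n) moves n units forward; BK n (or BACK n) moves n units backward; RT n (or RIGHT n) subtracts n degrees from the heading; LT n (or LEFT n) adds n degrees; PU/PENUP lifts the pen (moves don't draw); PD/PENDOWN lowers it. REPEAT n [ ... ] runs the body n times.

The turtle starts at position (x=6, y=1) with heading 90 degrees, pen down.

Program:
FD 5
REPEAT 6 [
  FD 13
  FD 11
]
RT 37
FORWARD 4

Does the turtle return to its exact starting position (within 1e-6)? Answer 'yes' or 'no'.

Executing turtle program step by step:
Start: pos=(6,1), heading=90, pen down
FD 5: (6,1) -> (6,6) [heading=90, draw]
REPEAT 6 [
  -- iteration 1/6 --
  FD 13: (6,6) -> (6,19) [heading=90, draw]
  FD 11: (6,19) -> (6,30) [heading=90, draw]
  -- iteration 2/6 --
  FD 13: (6,30) -> (6,43) [heading=90, draw]
  FD 11: (6,43) -> (6,54) [heading=90, draw]
  -- iteration 3/6 --
  FD 13: (6,54) -> (6,67) [heading=90, draw]
  FD 11: (6,67) -> (6,78) [heading=90, draw]
  -- iteration 4/6 --
  FD 13: (6,78) -> (6,91) [heading=90, draw]
  FD 11: (6,91) -> (6,102) [heading=90, draw]
  -- iteration 5/6 --
  FD 13: (6,102) -> (6,115) [heading=90, draw]
  FD 11: (6,115) -> (6,126) [heading=90, draw]
  -- iteration 6/6 --
  FD 13: (6,126) -> (6,139) [heading=90, draw]
  FD 11: (6,139) -> (6,150) [heading=90, draw]
]
RT 37: heading 90 -> 53
FD 4: (6,150) -> (8.407,153.195) [heading=53, draw]
Final: pos=(8.407,153.195), heading=53, 14 segment(s) drawn

Start position: (6, 1)
Final position: (8.407, 153.195)
Distance = 152.214; >= 1e-6 -> NOT closed

Answer: no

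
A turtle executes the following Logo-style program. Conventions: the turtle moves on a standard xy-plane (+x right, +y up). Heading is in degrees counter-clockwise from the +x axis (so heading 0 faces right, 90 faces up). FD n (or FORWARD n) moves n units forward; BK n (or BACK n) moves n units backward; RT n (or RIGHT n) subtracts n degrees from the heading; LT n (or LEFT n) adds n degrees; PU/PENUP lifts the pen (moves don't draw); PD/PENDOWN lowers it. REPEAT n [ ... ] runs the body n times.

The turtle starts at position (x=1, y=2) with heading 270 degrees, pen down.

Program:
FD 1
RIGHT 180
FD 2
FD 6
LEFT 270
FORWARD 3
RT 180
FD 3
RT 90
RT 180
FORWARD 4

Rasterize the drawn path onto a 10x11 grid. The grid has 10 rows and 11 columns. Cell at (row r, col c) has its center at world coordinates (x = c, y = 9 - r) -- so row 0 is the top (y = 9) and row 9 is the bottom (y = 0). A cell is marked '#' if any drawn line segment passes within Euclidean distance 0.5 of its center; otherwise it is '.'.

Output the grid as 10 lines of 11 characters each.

Answer: .####......
.#.........
.#.........
.#.........
.#.........
.#.........
.#.........
.#.........
.#.........
...........

Derivation:
Segment 0: (1,2) -> (1,1)
Segment 1: (1,1) -> (1,3)
Segment 2: (1,3) -> (1,9)
Segment 3: (1,9) -> (4,9)
Segment 4: (4,9) -> (1,9)
Segment 5: (1,9) -> (1,5)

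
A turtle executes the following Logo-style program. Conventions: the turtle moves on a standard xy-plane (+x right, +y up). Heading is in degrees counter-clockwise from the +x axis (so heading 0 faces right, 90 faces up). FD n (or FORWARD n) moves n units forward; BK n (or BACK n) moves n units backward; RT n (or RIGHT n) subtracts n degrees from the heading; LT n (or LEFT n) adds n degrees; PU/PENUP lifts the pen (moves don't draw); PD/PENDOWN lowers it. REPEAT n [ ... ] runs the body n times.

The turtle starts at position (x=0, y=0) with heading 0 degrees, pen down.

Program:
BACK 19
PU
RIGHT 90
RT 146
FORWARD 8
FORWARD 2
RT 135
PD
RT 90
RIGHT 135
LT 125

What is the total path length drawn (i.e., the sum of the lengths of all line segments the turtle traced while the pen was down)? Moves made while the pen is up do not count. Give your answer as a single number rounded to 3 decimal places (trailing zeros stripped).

Answer: 19

Derivation:
Executing turtle program step by step:
Start: pos=(0,0), heading=0, pen down
BK 19: (0,0) -> (-19,0) [heading=0, draw]
PU: pen up
RT 90: heading 0 -> 270
RT 146: heading 270 -> 124
FD 8: (-19,0) -> (-23.474,6.632) [heading=124, move]
FD 2: (-23.474,6.632) -> (-24.592,8.29) [heading=124, move]
RT 135: heading 124 -> 349
PD: pen down
RT 90: heading 349 -> 259
RT 135: heading 259 -> 124
LT 125: heading 124 -> 249
Final: pos=(-24.592,8.29), heading=249, 1 segment(s) drawn

Segment lengths:
  seg 1: (0,0) -> (-19,0), length = 19
Total = 19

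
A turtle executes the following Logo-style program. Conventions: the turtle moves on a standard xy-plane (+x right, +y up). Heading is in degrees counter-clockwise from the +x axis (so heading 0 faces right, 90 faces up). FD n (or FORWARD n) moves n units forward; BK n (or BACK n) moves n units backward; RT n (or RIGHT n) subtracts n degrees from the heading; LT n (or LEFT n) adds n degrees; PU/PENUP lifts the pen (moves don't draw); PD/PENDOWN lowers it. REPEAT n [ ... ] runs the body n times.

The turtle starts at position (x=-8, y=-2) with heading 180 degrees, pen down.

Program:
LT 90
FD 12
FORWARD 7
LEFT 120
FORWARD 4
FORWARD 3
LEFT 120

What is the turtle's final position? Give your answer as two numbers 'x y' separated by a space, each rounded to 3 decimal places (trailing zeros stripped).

Executing turtle program step by step:
Start: pos=(-8,-2), heading=180, pen down
LT 90: heading 180 -> 270
FD 12: (-8,-2) -> (-8,-14) [heading=270, draw]
FD 7: (-8,-14) -> (-8,-21) [heading=270, draw]
LT 120: heading 270 -> 30
FD 4: (-8,-21) -> (-4.536,-19) [heading=30, draw]
FD 3: (-4.536,-19) -> (-1.938,-17.5) [heading=30, draw]
LT 120: heading 30 -> 150
Final: pos=(-1.938,-17.5), heading=150, 4 segment(s) drawn

Answer: -1.938 -17.5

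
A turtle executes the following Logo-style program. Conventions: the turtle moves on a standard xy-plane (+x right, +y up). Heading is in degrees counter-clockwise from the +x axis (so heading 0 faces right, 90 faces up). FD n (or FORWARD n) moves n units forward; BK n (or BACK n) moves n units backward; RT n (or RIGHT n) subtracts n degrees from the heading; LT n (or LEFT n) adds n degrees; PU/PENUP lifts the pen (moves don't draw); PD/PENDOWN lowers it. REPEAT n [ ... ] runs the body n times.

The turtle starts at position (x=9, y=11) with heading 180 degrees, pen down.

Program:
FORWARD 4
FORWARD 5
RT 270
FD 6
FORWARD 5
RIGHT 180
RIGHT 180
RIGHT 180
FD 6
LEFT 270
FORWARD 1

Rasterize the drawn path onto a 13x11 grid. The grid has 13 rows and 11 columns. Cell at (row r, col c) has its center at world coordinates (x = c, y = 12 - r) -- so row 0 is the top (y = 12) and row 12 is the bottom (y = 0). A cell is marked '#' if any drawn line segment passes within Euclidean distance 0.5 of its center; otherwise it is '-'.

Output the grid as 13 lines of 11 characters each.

Answer: -----------
##########-
#----------
#----------
#----------
#----------
##---------
#----------
#----------
#----------
#----------
#----------
#----------

Derivation:
Segment 0: (9,11) -> (5,11)
Segment 1: (5,11) -> (0,11)
Segment 2: (0,11) -> (0,5)
Segment 3: (0,5) -> (0,0)
Segment 4: (0,0) -> (-0,6)
Segment 5: (-0,6) -> (1,6)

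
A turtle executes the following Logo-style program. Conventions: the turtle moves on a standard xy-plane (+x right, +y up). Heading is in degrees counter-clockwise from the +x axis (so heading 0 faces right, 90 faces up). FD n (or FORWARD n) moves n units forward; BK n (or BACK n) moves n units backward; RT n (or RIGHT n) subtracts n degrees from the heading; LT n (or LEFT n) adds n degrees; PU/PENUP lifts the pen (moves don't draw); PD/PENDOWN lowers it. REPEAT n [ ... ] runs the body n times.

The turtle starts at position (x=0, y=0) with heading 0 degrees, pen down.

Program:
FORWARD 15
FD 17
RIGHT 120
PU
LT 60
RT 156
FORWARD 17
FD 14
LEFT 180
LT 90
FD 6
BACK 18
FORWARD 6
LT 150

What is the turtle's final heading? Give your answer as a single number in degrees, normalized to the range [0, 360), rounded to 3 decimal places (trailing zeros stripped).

Answer: 204

Derivation:
Executing turtle program step by step:
Start: pos=(0,0), heading=0, pen down
FD 15: (0,0) -> (15,0) [heading=0, draw]
FD 17: (15,0) -> (32,0) [heading=0, draw]
RT 120: heading 0 -> 240
PU: pen up
LT 60: heading 240 -> 300
RT 156: heading 300 -> 144
FD 17: (32,0) -> (18.247,9.992) [heading=144, move]
FD 14: (18.247,9.992) -> (6.92,18.221) [heading=144, move]
LT 180: heading 144 -> 324
LT 90: heading 324 -> 54
FD 6: (6.92,18.221) -> (10.447,23.075) [heading=54, move]
BK 18: (10.447,23.075) -> (-0.133,8.513) [heading=54, move]
FD 6: (-0.133,8.513) -> (3.394,13.367) [heading=54, move]
LT 150: heading 54 -> 204
Final: pos=(3.394,13.367), heading=204, 2 segment(s) drawn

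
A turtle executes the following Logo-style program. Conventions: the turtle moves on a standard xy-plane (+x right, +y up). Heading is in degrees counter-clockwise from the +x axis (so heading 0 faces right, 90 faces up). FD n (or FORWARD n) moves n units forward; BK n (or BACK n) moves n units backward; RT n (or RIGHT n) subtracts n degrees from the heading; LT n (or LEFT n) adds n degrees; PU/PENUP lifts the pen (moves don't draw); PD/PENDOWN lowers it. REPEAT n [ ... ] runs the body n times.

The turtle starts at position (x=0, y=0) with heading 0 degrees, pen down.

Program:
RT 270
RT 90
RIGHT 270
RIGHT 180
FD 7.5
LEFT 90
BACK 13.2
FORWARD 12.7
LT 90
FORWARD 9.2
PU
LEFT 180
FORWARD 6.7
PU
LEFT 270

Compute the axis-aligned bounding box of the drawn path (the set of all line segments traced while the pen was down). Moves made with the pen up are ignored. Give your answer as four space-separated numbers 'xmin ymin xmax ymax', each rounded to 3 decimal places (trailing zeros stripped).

Answer: -13.2 -7.5 0 1.7

Derivation:
Executing turtle program step by step:
Start: pos=(0,0), heading=0, pen down
RT 270: heading 0 -> 90
RT 90: heading 90 -> 0
RT 270: heading 0 -> 90
RT 180: heading 90 -> 270
FD 7.5: (0,0) -> (0,-7.5) [heading=270, draw]
LT 90: heading 270 -> 0
BK 13.2: (0,-7.5) -> (-13.2,-7.5) [heading=0, draw]
FD 12.7: (-13.2,-7.5) -> (-0.5,-7.5) [heading=0, draw]
LT 90: heading 0 -> 90
FD 9.2: (-0.5,-7.5) -> (-0.5,1.7) [heading=90, draw]
PU: pen up
LT 180: heading 90 -> 270
FD 6.7: (-0.5,1.7) -> (-0.5,-5) [heading=270, move]
PU: pen up
LT 270: heading 270 -> 180
Final: pos=(-0.5,-5), heading=180, 4 segment(s) drawn

Segment endpoints: x in {-13.2, -0.5, -0.5, 0, 0}, y in {-7.5, -7.5, 0, 1.7}
xmin=-13.2, ymin=-7.5, xmax=0, ymax=1.7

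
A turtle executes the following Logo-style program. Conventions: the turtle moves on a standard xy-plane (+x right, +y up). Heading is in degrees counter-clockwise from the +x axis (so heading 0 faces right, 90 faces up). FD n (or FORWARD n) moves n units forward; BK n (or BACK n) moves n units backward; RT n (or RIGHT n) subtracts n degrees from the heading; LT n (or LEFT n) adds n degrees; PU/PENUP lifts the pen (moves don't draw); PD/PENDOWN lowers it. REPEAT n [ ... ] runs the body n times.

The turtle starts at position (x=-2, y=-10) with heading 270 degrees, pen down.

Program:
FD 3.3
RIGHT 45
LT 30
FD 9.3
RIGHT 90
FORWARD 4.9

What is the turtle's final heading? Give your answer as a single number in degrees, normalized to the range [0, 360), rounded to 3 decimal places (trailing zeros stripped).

Executing turtle program step by step:
Start: pos=(-2,-10), heading=270, pen down
FD 3.3: (-2,-10) -> (-2,-13.3) [heading=270, draw]
RT 45: heading 270 -> 225
LT 30: heading 225 -> 255
FD 9.3: (-2,-13.3) -> (-4.407,-22.283) [heading=255, draw]
RT 90: heading 255 -> 165
FD 4.9: (-4.407,-22.283) -> (-9.14,-21.015) [heading=165, draw]
Final: pos=(-9.14,-21.015), heading=165, 3 segment(s) drawn

Answer: 165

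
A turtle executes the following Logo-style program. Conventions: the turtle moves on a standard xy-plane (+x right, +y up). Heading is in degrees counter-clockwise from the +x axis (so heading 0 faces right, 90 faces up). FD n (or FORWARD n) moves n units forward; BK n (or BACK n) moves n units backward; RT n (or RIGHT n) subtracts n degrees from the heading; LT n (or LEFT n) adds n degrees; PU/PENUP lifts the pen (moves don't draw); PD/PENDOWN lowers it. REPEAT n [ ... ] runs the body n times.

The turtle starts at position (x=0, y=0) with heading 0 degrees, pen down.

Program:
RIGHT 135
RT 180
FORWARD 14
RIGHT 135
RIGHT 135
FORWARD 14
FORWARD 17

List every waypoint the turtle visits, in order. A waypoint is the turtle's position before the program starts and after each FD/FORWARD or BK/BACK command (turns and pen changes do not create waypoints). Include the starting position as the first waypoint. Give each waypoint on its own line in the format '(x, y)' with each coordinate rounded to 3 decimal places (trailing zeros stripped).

Executing turtle program step by step:
Start: pos=(0,0), heading=0, pen down
RT 135: heading 0 -> 225
RT 180: heading 225 -> 45
FD 14: (0,0) -> (9.899,9.899) [heading=45, draw]
RT 135: heading 45 -> 270
RT 135: heading 270 -> 135
FD 14: (9.899,9.899) -> (0,19.799) [heading=135, draw]
FD 17: (0,19.799) -> (-12.021,31.82) [heading=135, draw]
Final: pos=(-12.021,31.82), heading=135, 3 segment(s) drawn
Waypoints (4 total):
(0, 0)
(9.899, 9.899)
(0, 19.799)
(-12.021, 31.82)

Answer: (0, 0)
(9.899, 9.899)
(0, 19.799)
(-12.021, 31.82)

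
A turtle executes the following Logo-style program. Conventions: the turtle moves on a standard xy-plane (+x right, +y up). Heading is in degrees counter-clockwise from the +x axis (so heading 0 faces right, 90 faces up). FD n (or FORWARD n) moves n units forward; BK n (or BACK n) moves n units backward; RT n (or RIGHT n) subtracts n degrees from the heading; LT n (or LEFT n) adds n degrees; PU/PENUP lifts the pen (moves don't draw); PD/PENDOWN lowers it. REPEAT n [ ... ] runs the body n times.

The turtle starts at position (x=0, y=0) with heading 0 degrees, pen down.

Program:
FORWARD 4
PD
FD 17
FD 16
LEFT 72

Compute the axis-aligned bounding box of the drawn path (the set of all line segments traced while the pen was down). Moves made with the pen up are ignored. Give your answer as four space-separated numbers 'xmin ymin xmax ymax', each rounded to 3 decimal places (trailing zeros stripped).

Executing turtle program step by step:
Start: pos=(0,0), heading=0, pen down
FD 4: (0,0) -> (4,0) [heading=0, draw]
PD: pen down
FD 17: (4,0) -> (21,0) [heading=0, draw]
FD 16: (21,0) -> (37,0) [heading=0, draw]
LT 72: heading 0 -> 72
Final: pos=(37,0), heading=72, 3 segment(s) drawn

Segment endpoints: x in {0, 4, 21, 37}, y in {0}
xmin=0, ymin=0, xmax=37, ymax=0

Answer: 0 0 37 0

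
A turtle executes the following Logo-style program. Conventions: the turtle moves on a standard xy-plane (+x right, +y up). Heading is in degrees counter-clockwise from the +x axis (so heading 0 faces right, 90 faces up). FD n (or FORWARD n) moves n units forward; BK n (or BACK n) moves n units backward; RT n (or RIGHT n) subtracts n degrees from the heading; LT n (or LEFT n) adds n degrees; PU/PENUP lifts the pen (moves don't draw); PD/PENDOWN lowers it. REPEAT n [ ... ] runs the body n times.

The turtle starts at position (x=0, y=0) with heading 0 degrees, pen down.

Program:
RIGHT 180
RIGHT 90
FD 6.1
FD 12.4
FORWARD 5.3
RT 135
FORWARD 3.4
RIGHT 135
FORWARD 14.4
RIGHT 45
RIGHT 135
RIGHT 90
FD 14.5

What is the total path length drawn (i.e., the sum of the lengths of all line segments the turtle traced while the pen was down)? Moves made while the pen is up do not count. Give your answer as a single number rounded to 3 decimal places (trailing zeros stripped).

Answer: 56.1

Derivation:
Executing turtle program step by step:
Start: pos=(0,0), heading=0, pen down
RT 180: heading 0 -> 180
RT 90: heading 180 -> 90
FD 6.1: (0,0) -> (0,6.1) [heading=90, draw]
FD 12.4: (0,6.1) -> (0,18.5) [heading=90, draw]
FD 5.3: (0,18.5) -> (0,23.8) [heading=90, draw]
RT 135: heading 90 -> 315
FD 3.4: (0,23.8) -> (2.404,21.396) [heading=315, draw]
RT 135: heading 315 -> 180
FD 14.4: (2.404,21.396) -> (-11.996,21.396) [heading=180, draw]
RT 45: heading 180 -> 135
RT 135: heading 135 -> 0
RT 90: heading 0 -> 270
FD 14.5: (-11.996,21.396) -> (-11.996,6.896) [heading=270, draw]
Final: pos=(-11.996,6.896), heading=270, 6 segment(s) drawn

Segment lengths:
  seg 1: (0,0) -> (0,6.1), length = 6.1
  seg 2: (0,6.1) -> (0,18.5), length = 12.4
  seg 3: (0,18.5) -> (0,23.8), length = 5.3
  seg 4: (0,23.8) -> (2.404,21.396), length = 3.4
  seg 5: (2.404,21.396) -> (-11.996,21.396), length = 14.4
  seg 6: (-11.996,21.396) -> (-11.996,6.896), length = 14.5
Total = 56.1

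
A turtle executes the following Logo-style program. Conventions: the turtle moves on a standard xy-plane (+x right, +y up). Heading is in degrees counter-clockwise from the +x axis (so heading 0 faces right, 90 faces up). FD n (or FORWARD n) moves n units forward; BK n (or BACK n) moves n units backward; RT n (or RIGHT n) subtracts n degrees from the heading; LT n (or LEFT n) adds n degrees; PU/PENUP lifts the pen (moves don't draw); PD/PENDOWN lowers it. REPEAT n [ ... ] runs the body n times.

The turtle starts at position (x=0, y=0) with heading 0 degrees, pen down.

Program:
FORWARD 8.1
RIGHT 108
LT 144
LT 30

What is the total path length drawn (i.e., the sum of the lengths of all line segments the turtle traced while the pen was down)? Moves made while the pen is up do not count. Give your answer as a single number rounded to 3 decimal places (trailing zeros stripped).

Answer: 8.1

Derivation:
Executing turtle program step by step:
Start: pos=(0,0), heading=0, pen down
FD 8.1: (0,0) -> (8.1,0) [heading=0, draw]
RT 108: heading 0 -> 252
LT 144: heading 252 -> 36
LT 30: heading 36 -> 66
Final: pos=(8.1,0), heading=66, 1 segment(s) drawn

Segment lengths:
  seg 1: (0,0) -> (8.1,0), length = 8.1
Total = 8.1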